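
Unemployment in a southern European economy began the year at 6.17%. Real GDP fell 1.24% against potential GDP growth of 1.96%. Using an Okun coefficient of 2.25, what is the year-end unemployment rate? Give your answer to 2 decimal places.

Growth-rate Okun's law: g_Y = g_Y* - β × Δu, so Δu = (g_Y* - g_Y)/β.
Δu = (1.96 + 1.24)/2.25 = 3.2/2.25 = 1.42 percentage points.
Year-end unemployment = 6.17 + 1.42 = 7.59%.

7.59%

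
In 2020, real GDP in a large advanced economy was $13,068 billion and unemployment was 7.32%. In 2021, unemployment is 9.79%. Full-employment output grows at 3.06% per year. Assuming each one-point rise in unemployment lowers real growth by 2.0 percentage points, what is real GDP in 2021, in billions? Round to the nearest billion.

$12,822 billion

Δu = 9.79 - 7.32 = 2.47 points.
Okun's law (growth form): g_Y = g_Y* - β × Δu = 3.06 - 2.0 × (2.47) = 3.06 - 4.94 = -1.88%.
Real GDP in the next year = 13068 × (1 - 1.88/100) = 13068 × 0.9812 ≈ 12822 billion.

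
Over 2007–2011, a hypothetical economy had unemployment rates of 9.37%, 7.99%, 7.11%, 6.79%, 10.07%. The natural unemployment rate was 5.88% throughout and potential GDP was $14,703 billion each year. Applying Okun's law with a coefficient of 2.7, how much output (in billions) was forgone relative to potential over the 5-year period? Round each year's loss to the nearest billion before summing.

Year 2007: gap = -2.7 × (9.37 - 5.88) = -9.423%, loss ≈ 14703 × 9.423/100 ≈ 1385.
Year 2008: gap = -2.7 × (7.99 - 5.88) = -5.697%, loss ≈ 14703 × 5.697/100 ≈ 838.
Year 2009: gap = -2.7 × (7.11 - 5.88) = -3.321%, loss ≈ 14703 × 3.321/100 ≈ 488.
Year 2010: gap = -2.7 × (6.79 - 5.88) = -2.457%, loss ≈ 14703 × 2.457/100 ≈ 361.
Year 2011: gap = -2.7 × (10.07 - 5.88) = -11.313%, loss ≈ 14703 × 11.313/100 ≈ 1663.
Total lost output = 1385 + 838 + 488 + 361 + 1663 = 4735 billion.

$4,735 billion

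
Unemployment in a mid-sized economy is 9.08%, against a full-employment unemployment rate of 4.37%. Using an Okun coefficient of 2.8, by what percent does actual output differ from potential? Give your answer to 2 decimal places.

The unemployment gap is 9.08 - 4.37 = 4.71 percentage points.
Okun's law gives an output gap of -2.8 × 4.71 = -13.188%, i.e. 13.19% below potential.

-13.19%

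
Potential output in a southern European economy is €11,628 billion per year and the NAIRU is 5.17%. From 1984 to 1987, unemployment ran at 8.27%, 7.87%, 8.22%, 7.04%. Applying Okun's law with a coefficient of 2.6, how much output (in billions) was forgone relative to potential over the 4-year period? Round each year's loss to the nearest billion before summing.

€3,240 billion

Year 1984: gap = -2.6 × (8.27 - 5.17) = -8.06%, loss ≈ 11628 × 8.06/100 ≈ 937.
Year 1985: gap = -2.6 × (7.87 - 5.17) = -7.02%, loss ≈ 11628 × 7.02/100 ≈ 816.
Year 1986: gap = -2.6 × (8.22 - 5.17) = -7.93%, loss ≈ 11628 × 7.93/100 ≈ 922.
Year 1987: gap = -2.6 × (7.04 - 5.17) = -4.862%, loss ≈ 11628 × 4.862/100 ≈ 565.
Total lost output = 937 + 816 + 922 + 565 = 3240 billion.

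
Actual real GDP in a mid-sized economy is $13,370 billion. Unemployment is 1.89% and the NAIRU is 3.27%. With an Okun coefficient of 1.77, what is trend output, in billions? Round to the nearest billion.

Unemployment gap = 1.89 - 3.27 = -1.38 points, so output gap = -1.77 × (-1.38) = 2.4426%.
Since Y = Y* × (1 + gap/100), Y* = 13370/1.024426 ≈ 13051 billion.

$13,051 billion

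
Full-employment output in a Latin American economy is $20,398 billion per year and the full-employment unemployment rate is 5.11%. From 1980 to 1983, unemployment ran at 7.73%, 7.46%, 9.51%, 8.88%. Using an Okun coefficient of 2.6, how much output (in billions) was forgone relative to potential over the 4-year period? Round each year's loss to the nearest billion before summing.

Year 1980: gap = -2.6 × (7.73 - 5.11) = -6.812%, loss ≈ 20398 × 6.812/100 ≈ 1390.
Year 1981: gap = -2.6 × (7.46 - 5.11) = -6.11%, loss ≈ 20398 × 6.11/100 ≈ 1246.
Year 1982: gap = -2.6 × (9.51 - 5.11) = -11.44%, loss ≈ 20398 × 11.44/100 ≈ 2334.
Year 1983: gap = -2.6 × (8.88 - 5.11) = -9.802%, loss ≈ 20398 × 9.802/100 ≈ 1999.
Total lost output = 1390 + 1246 + 2334 + 1999 = 6969 billion.

$6,969 billion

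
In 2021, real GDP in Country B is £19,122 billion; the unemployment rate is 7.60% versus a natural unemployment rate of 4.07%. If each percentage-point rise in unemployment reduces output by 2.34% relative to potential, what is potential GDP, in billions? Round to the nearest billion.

£20,844 billion

Unemployment gap = 7.6 - 4.07 = 3.53 points, so output gap = -2.34 × 3.53 = -8.2602%.
Since Y = Y* × (1 + gap/100), Y* = 19122/0.917398 ≈ 20844 billion.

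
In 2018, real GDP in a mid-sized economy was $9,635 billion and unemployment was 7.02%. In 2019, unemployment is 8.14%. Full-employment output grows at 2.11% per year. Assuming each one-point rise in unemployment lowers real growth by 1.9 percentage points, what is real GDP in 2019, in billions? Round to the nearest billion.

Δu = 8.14 - 7.02 = 1.12 points.
Okun's law (growth form): g_Y = g_Y* - β × Δu = 2.11 - 1.9 × (1.12) = 2.11 - 2.128 = -0.018%.
Real GDP in the next year = 9635 × (1 - 0.018/100) = 9635 × 0.99982 ≈ 9633 billion.

$9,633 billion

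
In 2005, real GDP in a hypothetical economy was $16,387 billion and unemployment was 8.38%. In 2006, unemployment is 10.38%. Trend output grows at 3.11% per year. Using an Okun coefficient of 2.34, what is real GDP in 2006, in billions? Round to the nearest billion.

$16,130 billion

Δu = 10.38 - 8.38 = 2 points.
Okun's law (growth form): g_Y = g_Y* - β × Δu = 3.11 - 2.34 × (2.00) = 3.11 - 4.68 = -1.57%.
Real GDP in the next year = 16387 × (1 - 1.57/100) = 16387 × 0.9843 ≈ 16130 billion.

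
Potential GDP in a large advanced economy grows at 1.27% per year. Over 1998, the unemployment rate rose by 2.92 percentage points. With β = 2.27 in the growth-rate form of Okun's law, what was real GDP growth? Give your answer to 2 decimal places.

-5.36%

Growth-rate Okun's law: g_Y = g_Y* - β × Δu.
g_Y = 1.27 - 2.27 × (2.92) = 1.27 - 6.6284 = -5.3584%, i.e. -5.36% to 2 d.p.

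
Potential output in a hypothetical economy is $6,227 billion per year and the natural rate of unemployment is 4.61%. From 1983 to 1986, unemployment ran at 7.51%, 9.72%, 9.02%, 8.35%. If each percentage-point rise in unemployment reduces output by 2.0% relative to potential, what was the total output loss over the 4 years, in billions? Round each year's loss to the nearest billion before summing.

$2,012 billion

Year 1983: gap = -2.0 × (7.51 - 4.61) = -5.8%, loss ≈ 6227 × 5.8/100 ≈ 361.
Year 1984: gap = -2.0 × (9.72 - 4.61) = -10.22%, loss ≈ 6227 × 10.22/100 ≈ 636.
Year 1985: gap = -2.0 × (9.02 - 4.61) = -8.82%, loss ≈ 6227 × 8.82/100 ≈ 549.
Year 1986: gap = -2.0 × (8.35 - 4.61) = -7.48%, loss ≈ 6227 × 7.48/100 ≈ 466.
Total lost output = 361 + 636 + 549 + 466 = 2012 billion.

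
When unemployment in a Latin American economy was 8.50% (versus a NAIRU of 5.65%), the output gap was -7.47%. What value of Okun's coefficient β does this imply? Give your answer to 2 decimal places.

β ≈ 2.62

Okun's law: output gap = -β × (u - u*).
-7.47 = -β × (8.5 - 5.65) = -β × 2.85, so β = 7.47/2.85 = 2.62.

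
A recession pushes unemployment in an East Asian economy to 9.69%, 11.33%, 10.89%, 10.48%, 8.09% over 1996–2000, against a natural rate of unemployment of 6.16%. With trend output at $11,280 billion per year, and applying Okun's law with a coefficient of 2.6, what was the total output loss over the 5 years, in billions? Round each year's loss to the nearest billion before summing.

$5,771 billion

Year 1996: gap = -2.6 × (9.69 - 6.16) = -9.178%, loss ≈ 11280 × 9.178/100 ≈ 1035.
Year 1997: gap = -2.6 × (11.33 - 6.16) = -13.442%, loss ≈ 11280 × 13.442/100 ≈ 1516.
Year 1998: gap = -2.6 × (10.89 - 6.16) = -12.298%, loss ≈ 11280 × 12.298/100 ≈ 1387.
Year 1999: gap = -2.6 × (10.48 - 6.16) = -11.232%, loss ≈ 11280 × 11.232/100 ≈ 1267.
Year 2000: gap = -2.6 × (8.09 - 6.16) = -5.018%, loss ≈ 11280 × 5.018/100 ≈ 566.
Total lost output = 1035 + 1516 + 1387 + 1267 + 566 = 5771 billion.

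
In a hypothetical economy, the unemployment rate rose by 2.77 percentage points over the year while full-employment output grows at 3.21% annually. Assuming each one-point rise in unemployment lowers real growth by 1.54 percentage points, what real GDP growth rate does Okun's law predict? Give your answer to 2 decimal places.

Growth-rate Okun's law: g_Y = g_Y* - β × Δu.
g_Y = 3.21 - 1.54 × (2.77) = 3.21 - 4.2658 = -1.0558%, i.e. -1.06% to 2 d.p.

-1.06%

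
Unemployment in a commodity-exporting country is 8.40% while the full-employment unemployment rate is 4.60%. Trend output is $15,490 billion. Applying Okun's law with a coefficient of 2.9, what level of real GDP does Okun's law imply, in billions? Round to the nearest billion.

$13,783 billion

Unemployment gap = 8.4 - 4.6 = 3.8 points, so the output gap is -2.9 × 3.8 = -11.02%.
Actual GDP = 15490 × (1 - 11.02/100) = 15490 × 0.8898 ≈ 13783 billion.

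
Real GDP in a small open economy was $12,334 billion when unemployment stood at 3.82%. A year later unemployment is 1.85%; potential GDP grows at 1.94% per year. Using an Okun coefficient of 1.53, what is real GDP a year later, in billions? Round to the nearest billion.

Δu = 1.85 - 3.82 = -1.97 points.
Okun's law (growth form): g_Y = g_Y* - β × Δu = 1.94 - 1.53 × (-1.97) = 1.94 + 3.0141 = 4.9541%.
Real GDP in the next year = 12334 × (1 + 4.9541/100) = 12334 × 1.049541 ≈ 12945 billion.

$12,945 billion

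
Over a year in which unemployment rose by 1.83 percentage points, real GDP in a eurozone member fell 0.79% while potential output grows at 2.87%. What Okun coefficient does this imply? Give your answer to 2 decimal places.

Growth form: g_Y = g_Y* - β × Δu, so β = (g_Y* - g_Y)/Δu.
β = (2.87 + 0.79)/1.83 = 3.66/1.83 = 2.00.

β ≈ 2.00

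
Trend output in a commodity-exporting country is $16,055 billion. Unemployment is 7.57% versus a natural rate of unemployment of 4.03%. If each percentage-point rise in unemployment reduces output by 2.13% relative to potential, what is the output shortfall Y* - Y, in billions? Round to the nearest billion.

Output gap = -2.13 × (7.57 - 4.03) = -2.13 × 3.54 = -7.5402%.
Actual GDP ≈ 16055 × 0.924598 ≈ 14844 billion, so the shortfall is 16055 - 14844 = 1211 billion.

$1,211 billion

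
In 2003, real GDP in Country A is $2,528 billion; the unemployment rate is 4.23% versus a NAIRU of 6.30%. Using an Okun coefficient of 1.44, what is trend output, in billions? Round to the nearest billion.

Unemployment gap = 4.23 - 6.3 = -2.07 points, so output gap = -1.44 × (-2.07) = 2.9808%.
Since Y = Y* × (1 + gap/100), Y* = 2528/1.029808 ≈ 2455 billion.

$2,455 billion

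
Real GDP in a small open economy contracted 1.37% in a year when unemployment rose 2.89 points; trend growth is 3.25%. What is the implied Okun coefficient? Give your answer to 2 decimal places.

Growth form: g_Y = g_Y* - β × Δu, so β = (g_Y* - g_Y)/Δu.
β = (3.25 + 1.37)/2.89 = 4.62/2.89 = 1.60.

β ≈ 1.60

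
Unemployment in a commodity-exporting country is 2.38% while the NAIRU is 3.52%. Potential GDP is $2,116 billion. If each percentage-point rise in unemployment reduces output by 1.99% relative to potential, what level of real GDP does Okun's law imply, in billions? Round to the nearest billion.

Unemployment gap = 2.38 - 3.52 = -1.14 points, so the output gap is -1.99 × (-1.14) = 2.2686%.
Actual GDP = 2116 × (1 + 2.2686/100) = 2116 × 1.022686 ≈ 2164 billion.

$2,164 billion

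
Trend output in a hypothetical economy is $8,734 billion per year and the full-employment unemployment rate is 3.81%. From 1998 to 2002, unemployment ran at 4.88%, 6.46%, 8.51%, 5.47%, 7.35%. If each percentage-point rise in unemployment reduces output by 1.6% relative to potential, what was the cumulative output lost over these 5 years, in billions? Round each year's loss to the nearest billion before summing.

$1,904 billion

Year 1998: gap = -1.6 × (4.88 - 3.81) = -1.712%, loss ≈ 8734 × 1.712/100 ≈ 150.
Year 1999: gap = -1.6 × (6.46 - 3.81) = -4.24%, loss ≈ 8734 × 4.24/100 ≈ 370.
Year 2000: gap = -1.6 × (8.51 - 3.81) = -7.52%, loss ≈ 8734 × 7.52/100 ≈ 657.
Year 2001: gap = -1.6 × (5.47 - 3.81) = -2.656%, loss ≈ 8734 × 2.656/100 ≈ 232.
Year 2002: gap = -1.6 × (7.35 - 3.81) = -5.664%, loss ≈ 8734 × 5.664/100 ≈ 495.
Total lost output = 150 + 370 + 657 + 232 + 495 = 1904 billion.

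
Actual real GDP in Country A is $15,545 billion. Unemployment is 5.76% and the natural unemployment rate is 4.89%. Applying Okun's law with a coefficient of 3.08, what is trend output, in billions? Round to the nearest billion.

$15,973 billion

Unemployment gap = 5.76 - 4.89 = 0.87 points, so output gap = -3.08 × 0.87 = -2.6796%.
Since Y = Y* × (1 + gap/100), Y* = 15545/0.973204 ≈ 15973 billion.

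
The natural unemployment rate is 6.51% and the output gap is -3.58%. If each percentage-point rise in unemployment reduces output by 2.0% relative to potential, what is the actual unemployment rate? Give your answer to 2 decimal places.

8.30%

From Okun's law, u - u* = -(output gap)/β = -(-3.58)/2.0 = 1.79 points.
So u = 6.51 + 1.79 = 8.30%.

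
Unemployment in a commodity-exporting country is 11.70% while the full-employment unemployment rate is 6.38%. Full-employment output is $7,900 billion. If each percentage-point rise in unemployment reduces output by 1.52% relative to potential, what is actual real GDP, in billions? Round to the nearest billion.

$7,261 billion

Unemployment gap = 11.7 - 6.38 = 5.32 points, so the output gap is -1.52 × 5.32 = -8.0864%.
Actual GDP = 7900 × (1 - 8.0864/100) = 7900 × 0.919136 ≈ 7261 billion.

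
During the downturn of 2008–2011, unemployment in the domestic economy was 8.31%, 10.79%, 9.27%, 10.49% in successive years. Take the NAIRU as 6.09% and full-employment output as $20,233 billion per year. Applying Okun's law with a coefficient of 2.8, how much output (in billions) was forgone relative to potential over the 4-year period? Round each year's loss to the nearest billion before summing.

Year 2008: gap = -2.8 × (8.31 - 6.09) = -6.216%, loss ≈ 20233 × 6.216/100 ≈ 1258.
Year 2009: gap = -2.8 × (10.79 - 6.09) = -13.16%, loss ≈ 20233 × 13.16/100 ≈ 2663.
Year 2010: gap = -2.8 × (9.27 - 6.09) = -8.904%, loss ≈ 20233 × 8.904/100 ≈ 1802.
Year 2011: gap = -2.8 × (10.49 - 6.09) = -12.32%, loss ≈ 20233 × 12.32/100 ≈ 2493.
Total lost output = 1258 + 2663 + 1802 + 2493 = 8216 billion.

$8,216 billion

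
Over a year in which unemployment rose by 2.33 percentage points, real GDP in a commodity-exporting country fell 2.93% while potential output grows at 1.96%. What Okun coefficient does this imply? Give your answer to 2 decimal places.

β ≈ 2.10

Growth form: g_Y = g_Y* - β × Δu, so β = (g_Y* - g_Y)/Δu.
β = (1.96 + 2.93)/2.33 = 4.89/2.33 = 2.10.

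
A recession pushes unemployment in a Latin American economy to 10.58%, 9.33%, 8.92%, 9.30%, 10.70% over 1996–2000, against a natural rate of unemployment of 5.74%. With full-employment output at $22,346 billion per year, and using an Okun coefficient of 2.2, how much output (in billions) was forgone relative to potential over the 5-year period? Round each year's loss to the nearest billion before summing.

Year 1996: gap = -2.2 × (10.58 - 5.74) = -10.648%, loss ≈ 22346 × 10.648/100 ≈ 2379.
Year 1997: gap = -2.2 × (9.33 - 5.74) = -7.898%, loss ≈ 22346 × 7.898/100 ≈ 1765.
Year 1998: gap = -2.2 × (8.92 - 5.74) = -6.996%, loss ≈ 22346 × 6.996/100 ≈ 1563.
Year 1999: gap = -2.2 × (9.3 - 5.74) = -7.832%, loss ≈ 22346 × 7.832/100 ≈ 1750.
Year 2000: gap = -2.2 × (10.7 - 5.74) = -10.912%, loss ≈ 22346 × 10.912/100 ≈ 2438.
Total lost output = 2379 + 1765 + 1563 + 1750 + 2438 = 9895 billion.

$9,895 billion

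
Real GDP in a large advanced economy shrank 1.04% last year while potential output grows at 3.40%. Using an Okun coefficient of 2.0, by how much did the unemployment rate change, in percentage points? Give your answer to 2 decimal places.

Growth-rate Okun's law: g_Y = g_Y* - β × Δu, so Δu = (g_Y* - g_Y)/β.
Δu = (3.4 + 1.04)/2.0 = 4.44/2.0 = 2.22 percentage points.

2.22 percentage points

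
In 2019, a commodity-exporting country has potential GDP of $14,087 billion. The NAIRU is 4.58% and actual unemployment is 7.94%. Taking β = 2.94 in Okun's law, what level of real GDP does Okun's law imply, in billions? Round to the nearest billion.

$12,695 billion

Unemployment gap = 7.94 - 4.58 = 3.36 points, so the output gap is -2.94 × 3.36 = -9.8784%.
Actual GDP = 14087 × (1 - 9.8784/100) = 14087 × 0.901216 ≈ 12695 billion.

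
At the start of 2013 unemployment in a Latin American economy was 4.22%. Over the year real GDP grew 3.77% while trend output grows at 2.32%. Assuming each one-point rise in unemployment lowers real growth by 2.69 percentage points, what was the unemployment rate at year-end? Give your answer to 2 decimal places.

Growth-rate Okun's law: g_Y = g_Y* - β × Δu, so Δu = (g_Y* - g_Y)/β.
Δu = (2.32 - 3.77)/2.69 = -1.45/2.69 = -0.54 percentage points.
Year-end unemployment = 4.22 - 0.54 = 3.68%.

3.68%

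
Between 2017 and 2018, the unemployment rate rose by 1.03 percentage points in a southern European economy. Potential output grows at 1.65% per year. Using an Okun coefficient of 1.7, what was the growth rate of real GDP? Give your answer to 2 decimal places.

-0.10%

Growth-rate Okun's law: g_Y = g_Y* - β × Δu.
g_Y = 1.65 - 1.7 × (1.03) = 1.65 - 1.751 = -0.101%, i.e. -0.10% to 2 d.p.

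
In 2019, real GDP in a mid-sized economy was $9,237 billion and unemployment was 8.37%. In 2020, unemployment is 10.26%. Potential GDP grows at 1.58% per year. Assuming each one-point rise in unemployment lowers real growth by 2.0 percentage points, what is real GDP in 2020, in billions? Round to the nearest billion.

$9,034 billion

Δu = 10.26 - 8.37 = 1.89 points.
Okun's law (growth form): g_Y = g_Y* - β × Δu = 1.58 - 2.0 × (1.89) = 1.58 - 3.78 = -2.2%.
Real GDP in the next year = 9237 × (1 - 2.2/100) = 9237 × 0.978 ≈ 9034 billion.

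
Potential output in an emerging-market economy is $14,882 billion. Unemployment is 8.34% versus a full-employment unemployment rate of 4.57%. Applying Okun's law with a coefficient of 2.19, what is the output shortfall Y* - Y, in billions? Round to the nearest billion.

$1,229 billion

Output gap = -2.19 × (8.34 - 4.57) = -2.19 × 3.77 = -8.2563%.
Actual GDP ≈ 14882 × 0.917437 ≈ 13653 billion, so the shortfall is 14882 - 13653 = 1229 billion.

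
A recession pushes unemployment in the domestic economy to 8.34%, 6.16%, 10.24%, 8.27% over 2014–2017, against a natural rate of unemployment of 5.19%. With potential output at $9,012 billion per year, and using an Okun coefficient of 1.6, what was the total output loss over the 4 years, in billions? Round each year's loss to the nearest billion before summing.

$1,766 billion

Year 2014: gap = -1.6 × (8.34 - 5.19) = -5.04%, loss ≈ 9012 × 5.04/100 ≈ 454.
Year 2015: gap = -1.6 × (6.16 - 5.19) = -1.552%, loss ≈ 9012 × 1.552/100 ≈ 140.
Year 2016: gap = -1.6 × (10.24 - 5.19) = -8.08%, loss ≈ 9012 × 8.08/100 ≈ 728.
Year 2017: gap = -1.6 × (8.27 - 5.19) = -4.928%, loss ≈ 9012 × 4.928/100 ≈ 444.
Total lost output = 454 + 140 + 728 + 444 = 1766 billion.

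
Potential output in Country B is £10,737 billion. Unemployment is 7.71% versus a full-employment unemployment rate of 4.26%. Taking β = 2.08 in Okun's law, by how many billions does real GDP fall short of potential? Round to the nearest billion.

£770 billion

Output gap = -2.08 × (7.71 - 4.26) = -2.08 × 3.45 = -7.176%.
Actual GDP ≈ 10737 × 0.92824 ≈ 9967 billion, so the shortfall is 10737 - 9967 = 770 billion.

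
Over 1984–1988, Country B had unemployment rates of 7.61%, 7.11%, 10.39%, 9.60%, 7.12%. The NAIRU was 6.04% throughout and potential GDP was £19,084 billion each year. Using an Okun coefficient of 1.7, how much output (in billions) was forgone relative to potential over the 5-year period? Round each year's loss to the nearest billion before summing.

Year 1984: gap = -1.7 × (7.61 - 6.04) = -2.669%, loss ≈ 19084 × 2.669/100 ≈ 509.
Year 1985: gap = -1.7 × (7.11 - 6.04) = -1.819%, loss ≈ 19084 × 1.819/100 ≈ 347.
Year 1986: gap = -1.7 × (10.39 - 6.04) = -7.395%, loss ≈ 19084 × 7.395/100 ≈ 1411.
Year 1987: gap = -1.7 × (9.6 - 6.04) = -6.052%, loss ≈ 19084 × 6.052/100 ≈ 1155.
Year 1988: gap = -1.7 × (7.12 - 6.04) = -1.836%, loss ≈ 19084 × 1.836/100 ≈ 350.
Total lost output = 509 + 347 + 1411 + 1155 + 350 = 3772 billion.

£3,772 billion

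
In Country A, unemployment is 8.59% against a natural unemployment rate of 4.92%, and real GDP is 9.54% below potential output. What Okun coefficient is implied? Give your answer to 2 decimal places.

β ≈ 2.60

Okun's law: output gap = -β × (u - u*).
-9.54 = -β × (8.59 - 4.92) = -β × 3.67, so β = 9.54/3.67 = 2.60.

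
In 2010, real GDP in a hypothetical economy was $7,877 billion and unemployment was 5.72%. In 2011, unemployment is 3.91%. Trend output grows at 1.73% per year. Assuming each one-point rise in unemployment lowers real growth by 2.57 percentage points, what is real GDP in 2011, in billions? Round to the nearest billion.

Δu = 3.91 - 5.72 = -1.81 points.
Okun's law (growth form): g_Y = g_Y* - β × Δu = 1.73 - 2.57 × (-1.81) = 1.73 + 4.6517 = 6.3817%.
Real GDP in the next year = 7877 × (1 + 6.3817/100) = 7877 × 1.063817 ≈ 8380 billion.

$8,380 billion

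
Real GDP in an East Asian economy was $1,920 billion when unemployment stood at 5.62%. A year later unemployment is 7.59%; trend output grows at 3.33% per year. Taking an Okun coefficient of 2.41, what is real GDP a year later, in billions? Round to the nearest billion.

$1,893 billion

Δu = 7.59 - 5.62 = 1.97 points.
Okun's law (growth form): g_Y = g_Y* - β × Δu = 3.33 - 2.41 × (1.97) = 3.33 - 4.7477 = -1.4177%.
Real GDP in the next year = 1920 × (1 - 1.4177/100) = 1920 × 0.985823 ≈ 1893 billion.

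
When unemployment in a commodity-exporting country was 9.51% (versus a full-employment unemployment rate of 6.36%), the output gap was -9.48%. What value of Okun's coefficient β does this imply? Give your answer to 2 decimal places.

β ≈ 3.01

Okun's law: output gap = -β × (u - u*).
-9.48 = -β × (9.51 - 6.36) = -β × 3.15, so β = 9.48/3.15 = 3.01.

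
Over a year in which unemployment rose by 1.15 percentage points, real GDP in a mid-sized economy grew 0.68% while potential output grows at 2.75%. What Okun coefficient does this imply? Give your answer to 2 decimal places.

β ≈ 1.80

Growth form: g_Y = g_Y* - β × Δu, so β = (g_Y* - g_Y)/Δu.
β = (2.75 - 0.68)/1.15 = 2.07/1.15 = 1.80.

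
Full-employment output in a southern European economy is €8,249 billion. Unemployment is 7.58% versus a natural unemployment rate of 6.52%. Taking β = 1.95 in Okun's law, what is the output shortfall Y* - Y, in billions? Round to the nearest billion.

€171 billion

Output gap = -1.95 × (7.58 - 6.52) = -1.95 × 1.06 = -2.067%.
Actual GDP ≈ 8249 × 0.97933 ≈ 8078 billion, so the shortfall is 8249 - 8078 = 171 billion.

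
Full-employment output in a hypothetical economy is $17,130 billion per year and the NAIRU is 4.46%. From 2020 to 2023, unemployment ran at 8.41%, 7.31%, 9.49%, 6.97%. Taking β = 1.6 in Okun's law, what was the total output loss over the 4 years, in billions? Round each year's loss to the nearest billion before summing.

Year 2020: gap = -1.6 × (8.41 - 4.46) = -6.32%, loss ≈ 17130 × 6.32/100 ≈ 1083.
Year 2021: gap = -1.6 × (7.31 - 4.46) = -4.56%, loss ≈ 17130 × 4.56/100 ≈ 781.
Year 2022: gap = -1.6 × (9.49 - 4.46) = -8.048%, loss ≈ 17130 × 8.048/100 ≈ 1379.
Year 2023: gap = -1.6 × (6.97 - 4.46) = -4.016%, loss ≈ 17130 × 4.016/100 ≈ 688.
Total lost output = 1083 + 781 + 1379 + 688 = 3931 billion.

$3,931 billion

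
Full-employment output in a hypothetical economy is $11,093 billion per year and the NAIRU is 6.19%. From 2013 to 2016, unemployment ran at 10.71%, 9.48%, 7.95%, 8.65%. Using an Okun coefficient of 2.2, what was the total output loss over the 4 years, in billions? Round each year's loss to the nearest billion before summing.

$2,936 billion

Year 2013: gap = -2.2 × (10.71 - 6.19) = -9.944%, loss ≈ 11093 × 9.944/100 ≈ 1103.
Year 2014: gap = -2.2 × (9.48 - 6.19) = -7.238%, loss ≈ 11093 × 7.238/100 ≈ 803.
Year 2015: gap = -2.2 × (7.95 - 6.19) = -3.872%, loss ≈ 11093 × 3.872/100 ≈ 430.
Year 2016: gap = -2.2 × (8.65 - 6.19) = -5.412%, loss ≈ 11093 × 5.412/100 ≈ 600.
Total lost output = 1103 + 803 + 430 + 600 = 2936 billion.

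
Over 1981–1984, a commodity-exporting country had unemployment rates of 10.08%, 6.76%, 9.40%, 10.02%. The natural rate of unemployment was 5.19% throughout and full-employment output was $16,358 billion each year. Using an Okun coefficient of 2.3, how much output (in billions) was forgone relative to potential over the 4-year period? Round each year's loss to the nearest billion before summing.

Year 1981: gap = -2.3 × (10.08 - 5.19) = -11.247%, loss ≈ 16358 × 11.247/100 ≈ 1840.
Year 1982: gap = -2.3 × (6.76 - 5.19) = -3.611%, loss ≈ 16358 × 3.611/100 ≈ 591.
Year 1983: gap = -2.3 × (9.4 - 5.19) = -9.683%, loss ≈ 16358 × 9.683/100 ≈ 1584.
Year 1984: gap = -2.3 × (10.02 - 5.19) = -11.109%, loss ≈ 16358 × 11.109/100 ≈ 1817.
Total lost output = 1840 + 591 + 1584 + 1817 = 5832 billion.

$5,832 billion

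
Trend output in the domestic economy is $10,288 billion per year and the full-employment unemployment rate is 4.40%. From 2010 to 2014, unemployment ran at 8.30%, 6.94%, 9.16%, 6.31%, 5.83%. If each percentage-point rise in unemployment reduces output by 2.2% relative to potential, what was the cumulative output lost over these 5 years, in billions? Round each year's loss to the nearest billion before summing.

$3,291 billion

Year 2010: gap = -2.2 × (8.3 - 4.4) = -8.58%, loss ≈ 10288 × 8.58/100 ≈ 883.
Year 2011: gap = -2.2 × (6.94 - 4.4) = -5.588%, loss ≈ 10288 × 5.588/100 ≈ 575.
Year 2012: gap = -2.2 × (9.16 - 4.4) = -10.472%, loss ≈ 10288 × 10.472/100 ≈ 1077.
Year 2013: gap = -2.2 × (6.31 - 4.4) = -4.202%, loss ≈ 10288 × 4.202/100 ≈ 432.
Year 2014: gap = -2.2 × (5.83 - 4.4) = -3.146%, loss ≈ 10288 × 3.146/100 ≈ 324.
Total lost output = 883 + 575 + 1077 + 432 + 324 = 3291 billion.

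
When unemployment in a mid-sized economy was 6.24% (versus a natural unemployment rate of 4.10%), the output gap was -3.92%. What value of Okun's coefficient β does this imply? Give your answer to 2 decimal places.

Okun's law: output gap = -β × (u - u*).
-3.92 = -β × (6.24 - 4.1) = -β × 2.14, so β = 3.92/2.14 = 1.83.

β ≈ 1.83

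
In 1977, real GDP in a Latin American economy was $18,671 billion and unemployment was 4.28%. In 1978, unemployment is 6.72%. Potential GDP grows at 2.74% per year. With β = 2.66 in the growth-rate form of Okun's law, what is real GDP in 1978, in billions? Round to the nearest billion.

$17,971 billion

Δu = 6.72 - 4.28 = 2.44 points.
Okun's law (growth form): g_Y = g_Y* - β × Δu = 2.74 - 2.66 × (2.44) = 2.74 - 6.4904 = -3.7504%.
Real GDP in the next year = 18671 × (1 - 3.7504/100) = 18671 × 0.962496 ≈ 17971 billion.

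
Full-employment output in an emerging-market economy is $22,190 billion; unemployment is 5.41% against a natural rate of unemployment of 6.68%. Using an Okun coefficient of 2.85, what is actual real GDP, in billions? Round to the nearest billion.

Unemployment gap = 5.41 - 6.68 = -1.27 points, so the output gap is -2.85 × (-1.27) = 3.6195%.
Actual GDP = 22190 × (1 + 3.6195/100) = 22190 × 1.036195 ≈ 22993 billion.

$22,993 billion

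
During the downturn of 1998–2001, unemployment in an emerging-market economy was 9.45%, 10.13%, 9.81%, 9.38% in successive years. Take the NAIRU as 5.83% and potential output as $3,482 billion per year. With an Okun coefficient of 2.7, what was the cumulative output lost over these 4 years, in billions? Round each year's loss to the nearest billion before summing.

$1,452 billion

Year 1998: gap = -2.7 × (9.45 - 5.83) = -9.774%, loss ≈ 3482 × 9.774/100 ≈ 340.
Year 1999: gap = -2.7 × (10.13 - 5.83) = -11.61%, loss ≈ 3482 × 11.61/100 ≈ 404.
Year 2000: gap = -2.7 × (9.81 - 5.83) = -10.746%, loss ≈ 3482 × 10.746/100 ≈ 374.
Year 2001: gap = -2.7 × (9.38 - 5.83) = -9.585%, loss ≈ 3482 × 9.585/100 ≈ 334.
Total lost output = 340 + 404 + 374 + 334 = 1452 billion.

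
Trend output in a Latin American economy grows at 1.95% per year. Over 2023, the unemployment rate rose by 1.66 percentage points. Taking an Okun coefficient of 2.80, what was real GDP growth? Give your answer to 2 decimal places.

-2.70%

Growth-rate Okun's law: g_Y = g_Y* - β × Δu.
g_Y = 1.95 - 2.80 × (1.66) = 1.95 - 4.648 = -2.698%, i.e. -2.70% to 2 d.p.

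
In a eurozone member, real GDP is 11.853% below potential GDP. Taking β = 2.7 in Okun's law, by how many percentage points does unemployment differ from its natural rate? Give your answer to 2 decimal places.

4.39 percentage points

Okun's law: output gap = -β × (u - u*), so u - u* = -(output gap)/β.
u - u* = -(-11.853)/2.7 = 4.39 percentage points.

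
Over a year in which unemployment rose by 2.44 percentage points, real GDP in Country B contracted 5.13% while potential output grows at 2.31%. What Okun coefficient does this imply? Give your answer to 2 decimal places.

β ≈ 3.05

Growth form: g_Y = g_Y* - β × Δu, so β = (g_Y* - g_Y)/Δu.
β = (2.31 + 5.13)/2.44 = 7.44/2.44 = 3.05.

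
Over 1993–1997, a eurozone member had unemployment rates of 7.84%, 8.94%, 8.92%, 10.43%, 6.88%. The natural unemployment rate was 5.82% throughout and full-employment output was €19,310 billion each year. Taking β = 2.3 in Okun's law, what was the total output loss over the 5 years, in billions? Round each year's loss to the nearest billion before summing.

€6,178 billion

Year 1993: gap = -2.3 × (7.84 - 5.82) = -4.646%, loss ≈ 19310 × 4.646/100 ≈ 897.
Year 1994: gap = -2.3 × (8.94 - 5.82) = -7.176%, loss ≈ 19310 × 7.176/100 ≈ 1386.
Year 1995: gap = -2.3 × (8.92 - 5.82) = -7.13%, loss ≈ 19310 × 7.13/100 ≈ 1377.
Year 1996: gap = -2.3 × (10.43 - 5.82) = -10.603%, loss ≈ 19310 × 10.603/100 ≈ 2047.
Year 1997: gap = -2.3 × (6.88 - 5.82) = -2.438%, loss ≈ 19310 × 2.438/100 ≈ 471.
Total lost output = 897 + 1386 + 1377 + 2047 + 471 = 6178 billion.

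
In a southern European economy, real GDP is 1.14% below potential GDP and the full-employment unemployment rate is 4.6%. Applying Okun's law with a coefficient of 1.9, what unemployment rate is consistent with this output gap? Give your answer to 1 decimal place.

From Okun's law, u - u* = -(output gap)/β = -(-1.14)/1.9 = 0.6 points.
So u = 4.6 + 0.6 = 5.2%.

5.2%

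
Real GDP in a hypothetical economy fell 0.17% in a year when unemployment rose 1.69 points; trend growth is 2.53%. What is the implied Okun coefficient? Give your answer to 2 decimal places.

β ≈ 1.60

Growth form: g_Y = g_Y* - β × Δu, so β = (g_Y* - g_Y)/Δu.
β = (2.53 + 0.17)/1.69 = 2.7/1.69 = 1.60.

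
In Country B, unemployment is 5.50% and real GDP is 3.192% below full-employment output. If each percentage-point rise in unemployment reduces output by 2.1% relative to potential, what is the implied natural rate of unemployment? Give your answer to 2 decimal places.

3.98%

From Okun's law, u - u* = -(output gap)/β = -(-3.192)/2.1 = 1.52 points.
So u* = 5.5 - 1.52 = 3.98%.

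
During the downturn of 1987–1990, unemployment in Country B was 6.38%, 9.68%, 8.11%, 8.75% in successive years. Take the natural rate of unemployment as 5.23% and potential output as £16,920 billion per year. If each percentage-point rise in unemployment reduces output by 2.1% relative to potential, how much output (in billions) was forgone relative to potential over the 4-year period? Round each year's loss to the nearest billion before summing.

£4,264 billion

Year 1987: gap = -2.1 × (6.38 - 5.23) = -2.415%, loss ≈ 16920 × 2.415/100 ≈ 409.
Year 1988: gap = -2.1 × (9.68 - 5.23) = -9.345%, loss ≈ 16920 × 9.345/100 ≈ 1581.
Year 1989: gap = -2.1 × (8.11 - 5.23) = -6.048%, loss ≈ 16920 × 6.048/100 ≈ 1023.
Year 1990: gap = -2.1 × (8.75 - 5.23) = -7.392%, loss ≈ 16920 × 7.392/100 ≈ 1251.
Total lost output = 409 + 1581 + 1023 + 1251 = 4264 billion.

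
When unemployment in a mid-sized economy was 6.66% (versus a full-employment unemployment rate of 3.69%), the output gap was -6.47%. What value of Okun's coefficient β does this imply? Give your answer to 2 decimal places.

β ≈ 2.18

Okun's law: output gap = -β × (u - u*).
-6.47 = -β × (6.66 - 3.69) = -β × 2.97, so β = 6.47/2.97 = 2.18.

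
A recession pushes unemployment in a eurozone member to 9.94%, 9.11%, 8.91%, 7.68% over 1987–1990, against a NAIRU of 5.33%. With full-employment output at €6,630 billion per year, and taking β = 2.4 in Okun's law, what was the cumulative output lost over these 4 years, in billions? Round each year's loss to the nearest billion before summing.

Year 1987: gap = -2.4 × (9.94 - 5.33) = -11.064%, loss ≈ 6630 × 11.064/100 ≈ 734.
Year 1988: gap = -2.4 × (9.11 - 5.33) = -9.072%, loss ≈ 6630 × 9.072/100 ≈ 601.
Year 1989: gap = -2.4 × (8.91 - 5.33) = -8.592%, loss ≈ 6630 × 8.592/100 ≈ 570.
Year 1990: gap = -2.4 × (7.68 - 5.33) = -5.64%, loss ≈ 6630 × 5.64/100 ≈ 374.
Total lost output = 734 + 601 + 570 + 374 = 2279 billion.

€2,279 billion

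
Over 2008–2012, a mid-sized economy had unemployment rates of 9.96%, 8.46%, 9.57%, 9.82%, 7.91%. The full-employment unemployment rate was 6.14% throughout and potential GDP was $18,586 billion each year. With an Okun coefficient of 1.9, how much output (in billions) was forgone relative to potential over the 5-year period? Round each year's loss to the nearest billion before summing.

Year 2008: gap = -1.9 × (9.96 - 6.14) = -7.258%, loss ≈ 18586 × 7.258/100 ≈ 1349.
Year 2009: gap = -1.9 × (8.46 - 6.14) = -4.408%, loss ≈ 18586 × 4.408/100 ≈ 819.
Year 2010: gap = -1.9 × (9.57 - 6.14) = -6.517%, loss ≈ 18586 × 6.517/100 ≈ 1211.
Year 2011: gap = -1.9 × (9.82 - 6.14) = -6.992%, loss ≈ 18586 × 6.992/100 ≈ 1300.
Year 2012: gap = -1.9 × (7.91 - 6.14) = -3.363%, loss ≈ 18586 × 3.363/100 ≈ 625.
Total lost output = 1349 + 819 + 1211 + 1300 + 625 = 5304 billion.

$5,304 billion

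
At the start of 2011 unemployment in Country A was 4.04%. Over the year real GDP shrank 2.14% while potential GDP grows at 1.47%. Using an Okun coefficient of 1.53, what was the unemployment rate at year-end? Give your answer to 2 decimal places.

Growth-rate Okun's law: g_Y = g_Y* - β × Δu, so Δu = (g_Y* - g_Y)/β.
Δu = (1.47 + 2.14)/1.53 = 3.61/1.53 = 2.36 percentage points.
Year-end unemployment = 4.04 + 2.36 = 6.40%.

6.40%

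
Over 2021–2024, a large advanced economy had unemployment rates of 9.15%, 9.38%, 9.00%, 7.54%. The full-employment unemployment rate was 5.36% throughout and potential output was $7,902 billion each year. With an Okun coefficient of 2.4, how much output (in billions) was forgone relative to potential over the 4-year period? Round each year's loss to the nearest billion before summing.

Year 2021: gap = -2.4 × (9.15 - 5.36) = -9.096%, loss ≈ 7902 × 9.096/100 ≈ 719.
Year 2022: gap = -2.4 × (9.38 - 5.36) = -9.648%, loss ≈ 7902 × 9.648/100 ≈ 762.
Year 2023: gap = -2.4 × (9 - 5.36) = -8.736%, loss ≈ 7902 × 8.736/100 ≈ 690.
Year 2024: gap = -2.4 × (7.54 - 5.36) = -5.232%, loss ≈ 7902 × 5.232/100 ≈ 413.
Total lost output = 719 + 762 + 690 + 413 = 2584 billion.

$2,584 billion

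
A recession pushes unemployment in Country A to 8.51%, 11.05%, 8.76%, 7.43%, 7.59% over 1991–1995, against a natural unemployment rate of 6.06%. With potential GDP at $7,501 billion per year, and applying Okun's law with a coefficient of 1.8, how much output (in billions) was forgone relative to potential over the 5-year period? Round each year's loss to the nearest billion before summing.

Year 1991: gap = -1.8 × (8.51 - 6.06) = -4.41%, loss ≈ 7501 × 4.41/100 ≈ 331.
Year 1992: gap = -1.8 × (11.05 - 6.06) = -8.982%, loss ≈ 7501 × 8.982/100 ≈ 674.
Year 1993: gap = -1.8 × (8.76 - 6.06) = -4.86%, loss ≈ 7501 × 4.86/100 ≈ 365.
Year 1994: gap = -1.8 × (7.43 - 6.06) = -2.466%, loss ≈ 7501 × 2.466/100 ≈ 185.
Year 1995: gap = -1.8 × (7.59 - 6.06) = -2.754%, loss ≈ 7501 × 2.754/100 ≈ 207.
Total lost output = 331 + 674 + 365 + 185 + 207 = 1762 billion.

$1,762 billion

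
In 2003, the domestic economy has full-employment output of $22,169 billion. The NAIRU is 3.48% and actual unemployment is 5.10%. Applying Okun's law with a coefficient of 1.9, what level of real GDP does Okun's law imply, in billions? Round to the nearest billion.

$21,487 billion

Unemployment gap = 5.1 - 3.48 = 1.62 points, so the output gap is -1.9 × 1.62 = -3.078%.
Actual GDP = 22169 × (1 - 3.078/100) = 22169 × 0.96922 ≈ 21487 billion.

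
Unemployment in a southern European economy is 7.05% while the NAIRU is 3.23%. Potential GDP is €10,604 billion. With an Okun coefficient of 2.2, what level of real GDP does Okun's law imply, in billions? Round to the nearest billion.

€9,713 billion

Unemployment gap = 7.05 - 3.23 = 3.82 points, so the output gap is -2.2 × 3.82 = -8.404%.
Actual GDP = 10604 × (1 - 8.404/100) = 10604 × 0.91596 ≈ 9713 billion.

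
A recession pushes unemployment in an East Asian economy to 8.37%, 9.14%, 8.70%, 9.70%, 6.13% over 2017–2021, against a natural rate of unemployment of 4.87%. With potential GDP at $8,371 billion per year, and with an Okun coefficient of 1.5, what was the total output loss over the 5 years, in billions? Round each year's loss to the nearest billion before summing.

$2,220 billion

Year 2017: gap = -1.5 × (8.37 - 4.87) = -5.25%, loss ≈ 8371 × 5.25/100 ≈ 439.
Year 2018: gap = -1.5 × (9.14 - 4.87) = -6.405%, loss ≈ 8371 × 6.405/100 ≈ 536.
Year 2019: gap = -1.5 × (8.7 - 4.87) = -5.745%, loss ≈ 8371 × 5.745/100 ≈ 481.
Year 2020: gap = -1.5 × (9.7 - 4.87) = -7.245%, loss ≈ 8371 × 7.245/100 ≈ 606.
Year 2021: gap = -1.5 × (6.13 - 4.87) = -1.89%, loss ≈ 8371 × 1.89/100 ≈ 158.
Total lost output = 439 + 536 + 481 + 606 + 158 = 2220 billion.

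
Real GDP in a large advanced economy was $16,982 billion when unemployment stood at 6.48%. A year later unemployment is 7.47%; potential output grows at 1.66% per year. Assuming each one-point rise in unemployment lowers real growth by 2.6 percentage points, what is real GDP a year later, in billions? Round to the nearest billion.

$16,827 billion

Δu = 7.47 - 6.48 = 0.99 points.
Okun's law (growth form): g_Y = g_Y* - β × Δu = 1.66 - 2.6 × (0.99) = 1.66 - 2.574 = -0.914%.
Real GDP in the next year = 16982 × (1 - 0.914/100) = 16982 × 0.99086 ≈ 16827 billion.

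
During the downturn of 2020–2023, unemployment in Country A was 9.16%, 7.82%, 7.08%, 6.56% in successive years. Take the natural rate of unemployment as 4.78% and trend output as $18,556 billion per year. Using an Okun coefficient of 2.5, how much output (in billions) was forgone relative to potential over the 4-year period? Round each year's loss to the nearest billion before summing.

$5,335 billion

Year 2020: gap = -2.5 × (9.16 - 4.78) = -10.95%, loss ≈ 18556 × 10.95/100 ≈ 2032.
Year 2021: gap = -2.5 × (7.82 - 4.78) = -7.6%, loss ≈ 18556 × 7.6/100 ≈ 1410.
Year 2022: gap = -2.5 × (7.08 - 4.78) = -5.75%, loss ≈ 18556 × 5.75/100 ≈ 1067.
Year 2023: gap = -2.5 × (6.56 - 4.78) = -4.45%, loss ≈ 18556 × 4.45/100 ≈ 826.
Total lost output = 2032 + 1410 + 1067 + 826 = 5335 billion.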